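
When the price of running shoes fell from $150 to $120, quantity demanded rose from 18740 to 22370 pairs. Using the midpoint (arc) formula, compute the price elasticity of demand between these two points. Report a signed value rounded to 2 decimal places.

-0.79

%ΔQ = (22370 − 18740) / [(18740 + 22370)/2] = 3630/20555 = 0.176599…
%ΔP = (120 − 150) / [(150 + 120)/2] = -30/135 = -0.222222…
Arc Ed = %ΔQ / %ΔP = (3630/20555) / (-30/135) = -0.7946…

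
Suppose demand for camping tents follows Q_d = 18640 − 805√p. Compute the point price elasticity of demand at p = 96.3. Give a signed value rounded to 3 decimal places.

dQ_d/dp = −805/(2√p) = -41.0159. At p = 96.3, Q_d = 10740.3.
Ed = (dQ_d/dp)·(p/Q_d) = (-41.0159) × (96.3/10740.3) = -0.36775…

-0.368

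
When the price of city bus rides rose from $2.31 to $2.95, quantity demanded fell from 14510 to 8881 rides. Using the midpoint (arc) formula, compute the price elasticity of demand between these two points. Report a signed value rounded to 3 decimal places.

-1.978

%ΔQ = (8881 − 14510) / [(14510 + 8881)/2] = -5629/11695.5 = -0.481296…
%ΔP = (2.95 − 2.31) / [(2.31 + 2.95)/2] = 0.64/2.63 = 0.243346…
Arc Ed = %ΔQ / %ΔP = (-5629/11695.5) / (0.64/2.63) = -1.97782…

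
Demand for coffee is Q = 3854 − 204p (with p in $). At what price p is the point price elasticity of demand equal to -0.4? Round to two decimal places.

Ed = −204p/(3854 − 204p). Set this equal to -0.4:
204p = 0.4·(3854 − 204p) ⇒ 204p(1 + 0.4) = 0.4·3854
p = 0.4·3854 / (204·1.4) = 5.3977…

5.40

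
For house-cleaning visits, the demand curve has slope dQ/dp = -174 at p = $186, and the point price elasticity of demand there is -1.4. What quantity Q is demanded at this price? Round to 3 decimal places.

Ed = (dQ/dp)·(p/Q) ⇒ Q = (dQ/dp)·p/Ed = (-174)·186/(-1.4) = 23117.14285…

23117.143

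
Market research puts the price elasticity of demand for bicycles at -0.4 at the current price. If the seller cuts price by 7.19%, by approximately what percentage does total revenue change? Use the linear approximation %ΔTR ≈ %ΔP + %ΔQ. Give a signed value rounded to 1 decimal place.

%ΔQ ≈ Ed × %ΔP = (-0.4) × (-7.19%) = +2.8760%
%ΔTR ≈ %ΔP + %ΔQ = (-7.19%) + (+2.8760%) = -4.3140%

-4.3%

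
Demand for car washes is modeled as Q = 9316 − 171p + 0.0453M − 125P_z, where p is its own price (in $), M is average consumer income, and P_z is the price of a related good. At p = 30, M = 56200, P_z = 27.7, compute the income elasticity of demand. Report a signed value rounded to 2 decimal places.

At the given values, Q = 9316 − 171(30) + 0.0453(56200) − 125(27.7) = 3269.36.
∂Q/∂M = 0.0453.
E = (0.0453) × (56200/3269.36) = 0.7787…

0.78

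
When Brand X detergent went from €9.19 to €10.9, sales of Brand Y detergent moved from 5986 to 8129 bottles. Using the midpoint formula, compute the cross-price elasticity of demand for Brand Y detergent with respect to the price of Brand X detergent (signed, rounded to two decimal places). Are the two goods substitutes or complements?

%ΔQ_{Brand Y detergent} = (8129 − 5986)/avg = 2143/7057.5 = 0.303648…
%ΔP_{Brand X detergent} = (10.9 − 9.19)/avg = 1.71/10.045 = 0.170233…
E_cross = (2143/7057.5) / (1.71/10.045) = 1.7837…
E_cross > 0 ⇒ the goods are substitutes.

1.78; substitutes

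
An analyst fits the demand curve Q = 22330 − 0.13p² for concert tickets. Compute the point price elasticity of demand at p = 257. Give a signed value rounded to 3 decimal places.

-1.250

dQ/dp = −2·0.13·p = -66.82. At p = 257, Q = 13743.63.
Ed = (dQ/dp)·(p/Q) = (-66.82) × (257/13743.63) = -1.24950…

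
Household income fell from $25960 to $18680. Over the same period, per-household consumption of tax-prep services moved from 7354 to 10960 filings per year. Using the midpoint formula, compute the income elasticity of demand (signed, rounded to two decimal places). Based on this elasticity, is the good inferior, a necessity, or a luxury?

-1.21; inferior

%ΔQ = (10960 − 7354)/[( 7354 + 10960)/2] = 3606/9157 = 0.393797…
%ΔIncome = (18680 − 25960)/[( 25960 + 18680)/2] = -7280/22320 = -0.326164…
E_income = (3606/9157) / (-7280/22320) = -1.2073…
E_income < 0 ⇒ inferior good.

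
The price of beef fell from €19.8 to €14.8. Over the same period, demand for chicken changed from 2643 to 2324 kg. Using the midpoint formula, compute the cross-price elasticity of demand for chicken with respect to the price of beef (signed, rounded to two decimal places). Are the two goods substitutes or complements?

%ΔQ_{chicken} = (2324 − 2643)/avg = -319/2483.5 = -0.128447…
%ΔP_{beef} = (14.8 − 19.8)/avg = -5/17.3 = -0.289017…
E_cross = (-319/2483.5) / (-5/17.3) = 0.4444…
E_cross > 0 ⇒ the goods are substitutes.

0.44; substitutes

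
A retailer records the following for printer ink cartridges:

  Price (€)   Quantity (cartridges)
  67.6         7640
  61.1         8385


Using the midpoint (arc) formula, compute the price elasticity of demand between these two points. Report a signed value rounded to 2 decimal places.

-0.92

%ΔQ = (8385 − 7640) / [(7640 + 8385)/2] = 745/8012.5 = 0.092979…
%ΔP = (61.1 − 67.6) / [(67.6 + 61.1)/2] = -6.5/64.35 = -0.101010…
Arc Ed = %ΔQ / %ΔP = (745/8012.5) / (-6.5/64.35) = -0.9204…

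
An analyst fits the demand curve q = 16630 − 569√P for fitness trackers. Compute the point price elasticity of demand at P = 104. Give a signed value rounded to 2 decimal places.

dq/dP = −569/(2√P) = -27.8975. At P = 104, q = 10827.3.
Ed = (dq/dP)·(P/q) = (-27.8975) × (104/10827.3) = -0.2679…

-0.27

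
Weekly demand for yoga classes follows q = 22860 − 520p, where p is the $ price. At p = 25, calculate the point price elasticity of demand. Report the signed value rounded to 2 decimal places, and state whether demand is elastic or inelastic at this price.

-1.32; elastic

dq/dp = −520. At p = 25, q = 22860 − 520(25) = 9860.
Ed = (dq/dp)·(p/q) = −520 × (25/9860) = -1.3184…
|Ed| = 1.32 > 1, so demand is elastic.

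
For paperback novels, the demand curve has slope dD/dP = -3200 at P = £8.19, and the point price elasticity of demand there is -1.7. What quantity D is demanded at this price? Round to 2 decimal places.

Ed = (dD/dP)·(P/D) ⇒ D = (dD/dP)·P/Ed = (-3200)·8.19/(-1.7) = 15416.4705…

15416.47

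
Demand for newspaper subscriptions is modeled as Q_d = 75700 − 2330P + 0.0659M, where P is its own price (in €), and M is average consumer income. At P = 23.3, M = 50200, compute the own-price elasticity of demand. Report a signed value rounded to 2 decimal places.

At the given values, Q_d = 75700 − 2330(23.3) + 0.0659(50200) = 24719.18.
∂Q_d/∂P = −2330.
E = (-2330) × (23.3/24719.18) = -2.1962…

-2.20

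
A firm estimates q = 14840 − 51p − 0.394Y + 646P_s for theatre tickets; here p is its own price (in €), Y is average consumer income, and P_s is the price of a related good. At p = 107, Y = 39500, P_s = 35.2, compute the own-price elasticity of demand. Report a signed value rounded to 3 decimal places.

-0.330

At the given values, q = 14840 − 51(107) − 0.394(39500) + 646(35.2) = 16559.2.
∂q/∂p = −51.
E = (-51) × (107/16559.2) = -0.32954…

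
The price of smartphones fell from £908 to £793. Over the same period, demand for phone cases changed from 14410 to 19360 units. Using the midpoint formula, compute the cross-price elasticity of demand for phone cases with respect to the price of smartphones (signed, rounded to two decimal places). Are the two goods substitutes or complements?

%ΔQ_{phone cases} = (19360 − 14410)/avg = 4950/16885 = 0.293159…
%ΔP_{smartphones} = (793 − 908)/avg = -115/850.5 = -0.135214…
E_cross = (4950/16885) / (-115/850.5) = -2.1681…
E_cross < 0 ⇒ the goods are complements.

-2.17; complements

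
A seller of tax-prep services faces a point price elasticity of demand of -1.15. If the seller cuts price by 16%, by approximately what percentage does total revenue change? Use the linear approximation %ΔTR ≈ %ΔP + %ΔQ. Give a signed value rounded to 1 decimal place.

+2.4%

%ΔQ ≈ Ed × %ΔP = (-1.15) × (-16%) = +18.4000%
%ΔTR ≈ %ΔP + %ΔQ = (-16%) + (+18.4000%) = +2.4000%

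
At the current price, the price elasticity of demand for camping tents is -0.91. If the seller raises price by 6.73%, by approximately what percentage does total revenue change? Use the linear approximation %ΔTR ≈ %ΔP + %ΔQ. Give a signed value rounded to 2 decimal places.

+0.61%

%ΔQ ≈ Ed × %ΔP = (-0.91) × (+6.73%) = -6.1243%
%ΔTR ≈ %ΔP + %ΔQ = (+6.73%) + (-6.1243%) = +0.6057%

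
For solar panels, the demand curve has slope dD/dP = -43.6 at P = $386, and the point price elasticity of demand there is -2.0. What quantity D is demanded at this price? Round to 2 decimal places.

8414.80

Ed = (dD/dP)·(P/D) ⇒ D = (dD/dP)·P/Ed = (-43.6)·386/(-2.0) = 8414.8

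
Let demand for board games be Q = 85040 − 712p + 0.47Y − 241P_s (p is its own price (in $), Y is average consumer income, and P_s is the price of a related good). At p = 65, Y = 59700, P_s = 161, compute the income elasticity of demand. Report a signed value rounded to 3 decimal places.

At the given values, Q = 85040 − 712(65) + 0.47(59700) − 241(161) = 28018.
∂Q/∂Y = 0.47.
E = (0.47) × (59700/28018) = 1.00146…

1.001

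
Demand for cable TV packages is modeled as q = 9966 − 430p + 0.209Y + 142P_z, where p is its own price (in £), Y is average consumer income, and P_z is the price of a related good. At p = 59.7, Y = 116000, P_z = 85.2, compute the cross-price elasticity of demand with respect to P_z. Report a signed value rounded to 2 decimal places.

0.59

At the given values, q = 9966 − 430(59.7) + 0.209(116000) + 142(85.2) = 20637.4.
∂q/∂P_z = 142.
E = (142) × (85.2/20637.4) = 0.5862…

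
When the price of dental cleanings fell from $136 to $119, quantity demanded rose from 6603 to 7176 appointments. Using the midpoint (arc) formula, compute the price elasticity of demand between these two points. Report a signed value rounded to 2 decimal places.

-0.62

%ΔQ = (7176 − 6603) / [(6603 + 7176)/2] = 573/6889.5 = 0.083170…
%ΔP = (119 − 136) / [(136 + 119)/2] = -17/127.5 = -0.133333…
Arc Ed = %ΔQ / %ΔP = (573/6889.5) / (-17/127.5) = -0.6237…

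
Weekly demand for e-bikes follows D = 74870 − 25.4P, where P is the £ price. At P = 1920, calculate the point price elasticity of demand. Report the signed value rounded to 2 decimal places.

-1.87

dD/dP = −25.4. At P = 1920, D = 74870 − 25.4(1920) = 26102.
Ed = (dD/dP)·(P/D) = −25.4 × (1920/26102) = -1.8683…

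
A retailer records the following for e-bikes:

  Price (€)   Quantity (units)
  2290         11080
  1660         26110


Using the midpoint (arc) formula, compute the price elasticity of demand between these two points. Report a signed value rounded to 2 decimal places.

-2.53

%ΔQ = (26110 − 11080) / [(11080 + 26110)/2] = 15030/18595 = 0.808281…
%ΔP = (1660 − 2290) / [(2290 + 1660)/2] = -630/1975 = -0.318987…
Arc Ed = %ΔQ / %ΔP = (15030/18595) / (-630/1975) = -2.5338…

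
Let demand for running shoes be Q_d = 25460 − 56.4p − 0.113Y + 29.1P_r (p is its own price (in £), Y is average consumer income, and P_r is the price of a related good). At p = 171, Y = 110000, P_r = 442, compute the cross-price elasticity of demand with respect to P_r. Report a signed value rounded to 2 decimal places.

At the given values, Q_d = 25460 − 56.4(171) − 0.113(110000) + 29.1(442) = 16247.8.
∂Q_d/∂P_r = 29.1.
E = (29.1) × (442/16247.8) = 0.7916…

0.79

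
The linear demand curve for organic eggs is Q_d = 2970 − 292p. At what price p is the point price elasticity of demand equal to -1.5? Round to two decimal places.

Ed = −292p/(2970 − 292p). Set this equal to -1.5:
292p = 1.5·(2970 − 292p) ⇒ 292p(1 + 1.5) = 1.5·2970
p = 1.5·2970 / (292·2.5) = 6.1027…

6.10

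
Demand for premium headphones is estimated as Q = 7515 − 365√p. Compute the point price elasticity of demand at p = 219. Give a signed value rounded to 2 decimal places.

dQ/dp = −365/(2√p) = -12.3322. At p = 219, Q = 2113.49.
Ed = (dQ/dp)·(p/Q) = (-12.3322) × (219/2113.49) = -1.2778…

-1.28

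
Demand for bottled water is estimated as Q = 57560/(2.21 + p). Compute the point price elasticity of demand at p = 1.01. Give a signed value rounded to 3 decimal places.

-0.314

dQ/dp = −57560/(2.21 + p)² = -5551.48. At p = 1.01, Q = 17875.8.
Ed = (dQ/dp)·(p/Q) = (-5551.48) × (1.01/17875.8) = -0.31366…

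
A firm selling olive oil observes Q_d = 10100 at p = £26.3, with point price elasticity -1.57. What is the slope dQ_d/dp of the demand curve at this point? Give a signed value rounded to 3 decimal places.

Ed = (dQ_d/dp)·(p/Q_d) ⇒ dQ_d/dp = Ed·Q_d/p = (-1.57)·10100/26.3 = -602.92775…

-602.928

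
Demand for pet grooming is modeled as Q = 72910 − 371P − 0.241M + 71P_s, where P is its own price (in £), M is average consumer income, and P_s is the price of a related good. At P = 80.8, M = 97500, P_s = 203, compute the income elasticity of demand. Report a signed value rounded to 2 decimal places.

At the given values, Q = 72910 − 371(80.8) − 0.241(97500) + 71(203) = 33848.7.
∂Q/∂M = -0.241.
E = (-0.241) × (97500/33848.7) = -0.6941…

-0.69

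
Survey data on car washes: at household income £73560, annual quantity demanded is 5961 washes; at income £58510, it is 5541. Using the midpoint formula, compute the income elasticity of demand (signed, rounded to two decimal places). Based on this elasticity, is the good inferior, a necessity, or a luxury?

0.32; necessity

%ΔQ = (5541 − 5961)/[( 5961 + 5541)/2] = -420/5751 = -0.073030…
%ΔIncome = (58510 − 73560)/[( 73560 + 58510)/2] = -15050/66035 = -0.227909…
E_income = (-420/5751) / (-15050/66035) = 0.3204…
0 < E_income < 1 ⇒ normal good, necessity.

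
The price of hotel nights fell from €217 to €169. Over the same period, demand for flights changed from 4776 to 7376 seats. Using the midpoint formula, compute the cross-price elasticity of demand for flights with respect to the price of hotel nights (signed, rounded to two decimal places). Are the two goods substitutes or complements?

-1.72; complements

%ΔQ_{flights} = (7376 − 4776)/avg = 2600/6076 = 0.427913…
%ΔP_{hotel nights} = (169 − 217)/avg = -48/193 = -0.248704…
E_cross = (2600/6076) / (-48/193) = -1.7205…
E_cross < 0 ⇒ the goods are complements.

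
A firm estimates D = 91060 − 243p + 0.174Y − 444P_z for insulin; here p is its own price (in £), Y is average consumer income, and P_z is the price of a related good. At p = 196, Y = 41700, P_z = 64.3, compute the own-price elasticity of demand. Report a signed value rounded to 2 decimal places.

At the given values, D = 91060 − 243(196) + 0.174(41700) − 444(64.3) = 22138.6.
∂D/∂p = −243.
E = (-243) × (196/22138.6) = -2.1513…

-2.15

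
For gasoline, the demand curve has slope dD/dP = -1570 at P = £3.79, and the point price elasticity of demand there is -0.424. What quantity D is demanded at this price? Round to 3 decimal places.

Ed = (dD/dP)·(P/D) ⇒ D = (dD/dP)·P/Ed = (-1570)·3.79/(-0.424) = 14033.72641…

14033.726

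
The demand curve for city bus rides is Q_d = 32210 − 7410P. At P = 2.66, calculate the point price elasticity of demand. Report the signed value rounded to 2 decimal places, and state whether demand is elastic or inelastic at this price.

-1.58; elastic

dQ_d/dP = −7410. At P = 2.66, Q_d = 32210 − 7410(2.66) = 12499.4.
Ed = (dQ_d/dP)·(P/Q_d) = −7410 × (2.66/12499.4) = -1.5769…
|Ed| = 1.58 > 1, so demand is elastic.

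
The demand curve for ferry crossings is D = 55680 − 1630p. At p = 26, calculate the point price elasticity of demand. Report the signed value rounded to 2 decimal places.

dD/dp = −1630. At p = 26, D = 55680 − 1630(26) = 13300.
Ed = (dD/dp)·(p/D) = −1630 × (26/13300) = -3.1864…

-3.19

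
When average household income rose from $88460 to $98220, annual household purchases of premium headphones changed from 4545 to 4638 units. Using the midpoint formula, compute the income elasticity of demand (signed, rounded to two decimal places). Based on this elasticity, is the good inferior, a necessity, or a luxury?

%ΔQ = (4638 − 4545)/[( 4545 + 4638)/2] = 93/4591.5 = 0.020254…
%ΔIncome = (98220 − 88460)/[( 88460 + 98220)/2] = 9760/93340 = 0.104563…
E_income = (93/4591.5) / (9760/93340) = 0.1937…
0 < E_income < 1 ⇒ normal good, necessity.

0.19; necessity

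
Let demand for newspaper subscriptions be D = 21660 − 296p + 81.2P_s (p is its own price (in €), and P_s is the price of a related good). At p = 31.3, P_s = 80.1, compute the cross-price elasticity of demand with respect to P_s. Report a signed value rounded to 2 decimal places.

At the given values, D = 21660 − 296(31.3) + 81.2(80.1) = 18899.32.
∂D/∂P_s = 81.2.
E = (81.2) × (80.1/18899.32) = 0.3441…

0.34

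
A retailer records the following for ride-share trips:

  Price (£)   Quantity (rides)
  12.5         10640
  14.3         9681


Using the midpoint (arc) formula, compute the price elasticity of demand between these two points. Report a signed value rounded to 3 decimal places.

-0.703

%ΔQ = (9681 − 10640) / [(10640 + 9681)/2] = -959/10160.5 = -0.094385…
%ΔP = (14.3 − 12.5) / [(12.5 + 14.3)/2] = 1.8/13.4 = 0.134328…
Arc Ed = %ΔQ / %ΔP = (-959/10160.5) / (1.8/13.4) = -0.70264…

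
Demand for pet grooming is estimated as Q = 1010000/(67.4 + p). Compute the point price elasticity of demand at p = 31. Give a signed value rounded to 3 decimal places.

dQ/dp = −1010000/(67.4 + p)² = -104.311. At p = 31, Q = 10264.2.
Ed = (dQ/dp)·(p/Q) = (-104.311) × (31/10264.2) = -0.31504…

-0.315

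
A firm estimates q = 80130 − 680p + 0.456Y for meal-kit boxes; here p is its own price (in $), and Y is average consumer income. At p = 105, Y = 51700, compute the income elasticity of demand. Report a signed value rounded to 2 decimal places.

At the given values, q = 80130 − 680(105) + 0.456(51700) = 32305.2.
∂q/∂Y = 0.456.
E = (0.456) × (51700/32305.2) = 0.7297…

0.73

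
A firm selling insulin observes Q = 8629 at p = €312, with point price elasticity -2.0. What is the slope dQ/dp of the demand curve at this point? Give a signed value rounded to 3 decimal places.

Ed = (dQ/dp)·(p/Q) ⇒ dQ/dp = Ed·Q/p = (-2.0)·8629/312 = -55.31410…

-55.314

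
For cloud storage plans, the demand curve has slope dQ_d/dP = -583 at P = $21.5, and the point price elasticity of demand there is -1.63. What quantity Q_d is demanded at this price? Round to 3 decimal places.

7689.877

Ed = (dQ_d/dP)·(P/Q_d) ⇒ Q_d = (dQ_d/dP)·P/Ed = (-583)·21.5/(-1.63) = 7689.87730…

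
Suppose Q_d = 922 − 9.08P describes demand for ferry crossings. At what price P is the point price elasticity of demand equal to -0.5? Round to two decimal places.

Ed = −9.08P/(922 − 9.08P). Set this equal to -0.5:
9.08P = 0.5·(922 − 9.08P) ⇒ 9.08P(1 + 0.5) = 0.5·922
P = 0.5·922 / (9.08·1.5) = 33.8472…

33.85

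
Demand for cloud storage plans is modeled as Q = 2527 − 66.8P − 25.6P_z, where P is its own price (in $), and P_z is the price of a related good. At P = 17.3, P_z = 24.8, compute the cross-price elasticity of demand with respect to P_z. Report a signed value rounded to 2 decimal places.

At the given values, Q = 2527 − 66.8(17.3) − 25.6(24.8) = 736.48.
∂Q/∂P_z = -25.6.
E = (-25.6) × (24.8/736.48) = -0.8620…

-0.86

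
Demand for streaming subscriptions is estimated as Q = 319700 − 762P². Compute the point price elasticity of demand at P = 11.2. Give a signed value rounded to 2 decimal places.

-0.85

dQ/dP = −2·762·P = -17068.8. At P = 11.2, Q = 224114.72.
Ed = (dQ/dP)·(P/Q) = (-17068.8) × (11.2/224114.72) = -0.8530…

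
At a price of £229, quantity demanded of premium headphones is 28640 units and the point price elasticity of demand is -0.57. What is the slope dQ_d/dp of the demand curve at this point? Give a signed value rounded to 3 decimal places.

Ed = (dQ_d/dp)·(p/Q_d) ⇒ dQ_d/dp = Ed·Q_d/p = (-0.57)·28640/229 = -71.28733…

-71.287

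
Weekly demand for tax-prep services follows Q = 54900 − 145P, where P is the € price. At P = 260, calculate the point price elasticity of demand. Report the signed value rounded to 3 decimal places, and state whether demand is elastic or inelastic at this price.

dQ/dP = −145. At P = 260, Q = 54900 − 145(260) = 17200.
Ed = (dQ/dP)·(P/Q) = −145 × (260/17200) = -2.19186…
|Ed| = 2.192 > 1, so demand is elastic.

-2.192; elastic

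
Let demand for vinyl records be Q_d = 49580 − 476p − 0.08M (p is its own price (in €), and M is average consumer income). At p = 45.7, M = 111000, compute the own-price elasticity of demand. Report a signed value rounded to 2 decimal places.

At the given values, Q_d = 49580 − 476(45.7) − 0.08(111000) = 18946.8.
∂Q_d/∂p = −476.
E = (-476) × (45.7/18946.8) = -1.1481…

-1.15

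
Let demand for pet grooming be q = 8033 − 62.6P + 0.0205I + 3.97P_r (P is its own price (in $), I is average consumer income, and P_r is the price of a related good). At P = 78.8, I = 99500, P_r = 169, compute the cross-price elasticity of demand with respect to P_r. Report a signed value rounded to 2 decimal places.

At the given values, q = 8033 − 62.6(78.8) + 0.0205(99500) + 3.97(169) = 5810.8.
∂q/∂P_r = 3.97.
E = (3.97) × (169/5810.8) = 0.1154…

0.12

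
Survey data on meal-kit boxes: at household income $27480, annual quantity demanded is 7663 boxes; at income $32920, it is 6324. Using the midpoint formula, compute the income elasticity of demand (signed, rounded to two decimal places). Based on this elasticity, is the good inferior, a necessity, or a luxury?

%ΔQ = (6324 − 7663)/[( 7663 + 6324)/2] = -1339/6993.5 = -0.191463…
%ΔIncome = (32920 − 27480)/[( 27480 + 32920)/2] = 5440/30200 = 0.180132…
E_income = (-1339/6993.5) / (5440/30200) = -1.0629…
E_income < 0 ⇒ inferior good.

-1.06; inferior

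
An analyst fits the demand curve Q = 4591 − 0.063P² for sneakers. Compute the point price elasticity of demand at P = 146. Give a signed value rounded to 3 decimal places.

dQ/dP = −2·0.063·P = -18.396. At P = 146, Q = 3248.092.
Ed = (dQ/dP)·(P/Q) = (-18.396) × (146/3248.092) = -0.82689…

-0.827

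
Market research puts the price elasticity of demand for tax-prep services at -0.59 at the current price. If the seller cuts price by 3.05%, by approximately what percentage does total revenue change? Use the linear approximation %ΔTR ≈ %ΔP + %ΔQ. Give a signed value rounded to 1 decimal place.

-1.3%

%ΔQ ≈ Ed × %ΔP = (-0.59) × (-3.05%) = +1.7995%
%ΔTR ≈ %ΔP + %ΔQ = (-3.05%) + (+1.7995%) = -1.2505%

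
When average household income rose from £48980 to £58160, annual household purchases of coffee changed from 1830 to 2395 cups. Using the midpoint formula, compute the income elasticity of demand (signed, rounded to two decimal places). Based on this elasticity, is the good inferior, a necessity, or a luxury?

%ΔQ = (2395 − 1830)/[( 1830 + 2395)/2] = 565/2112.5 = 0.267455…
%ΔIncome = (58160 − 48980)/[( 48980 + 58160)/2] = 9180/53570 = 0.171364…
E_income = (565/2112.5) / (9180/53570) = 1.5607…
E_income > 1 ⇒ normal good, luxury.

1.56; luxury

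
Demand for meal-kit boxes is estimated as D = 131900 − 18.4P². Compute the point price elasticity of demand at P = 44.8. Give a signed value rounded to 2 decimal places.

-0.78

dD/dP = −2·18.4·P = -1648.64. At P = 44.8, D = 94970.464.
Ed = (dD/dP)·(P/D) = (-1648.64) × (44.8/94970.464) = -0.7777…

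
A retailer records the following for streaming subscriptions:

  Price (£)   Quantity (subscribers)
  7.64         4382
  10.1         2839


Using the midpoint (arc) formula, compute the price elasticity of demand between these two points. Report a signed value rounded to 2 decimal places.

-1.54

%ΔQ = (2839 − 4382) / [(4382 + 2839)/2] = -1543/3610.5 = -0.427364…
%ΔP = (10.1 − 7.64) / [(7.64 + 10.1)/2] = 2.46/8.87 = 0.277339…
Arc Ed = %ΔQ / %ΔP = (-1543/3610.5) / (2.46/8.87) = -1.5409…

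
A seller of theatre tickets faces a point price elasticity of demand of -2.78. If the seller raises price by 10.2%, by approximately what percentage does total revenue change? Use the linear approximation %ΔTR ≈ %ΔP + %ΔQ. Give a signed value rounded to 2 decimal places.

-18.16%

%ΔQ ≈ Ed × %ΔP = (-2.78) × (+10.2%) = -28.3560%
%ΔTR ≈ %ΔP + %ΔQ = (+10.2%) + (-28.3560%) = -18.1560%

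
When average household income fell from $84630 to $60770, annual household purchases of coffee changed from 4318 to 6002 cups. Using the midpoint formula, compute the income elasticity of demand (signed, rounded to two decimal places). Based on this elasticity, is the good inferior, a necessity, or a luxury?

%ΔQ = (6002 − 4318)/[( 4318 + 6002)/2] = 1684/5160 = 0.326356…
%ΔIncome = (60770 − 84630)/[( 84630 + 60770)/2] = -23860/72700 = -0.328198…
E_income = (1684/5160) / (-23860/72700) = -0.9943…
E_income < 0 ⇒ inferior good.

-0.99; inferior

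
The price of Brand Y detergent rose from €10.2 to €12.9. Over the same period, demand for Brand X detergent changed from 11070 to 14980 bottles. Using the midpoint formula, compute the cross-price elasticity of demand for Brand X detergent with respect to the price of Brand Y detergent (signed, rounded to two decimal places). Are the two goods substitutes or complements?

1.28; substitutes

%ΔQ_{Brand X detergent} = (14980 − 11070)/avg = 3910/13025 = 0.300191…
%ΔP_{Brand Y detergent} = (12.9 − 10.2)/avg = 2.7/11.55 = 0.233766…
E_cross = (3910/13025) / (2.7/11.55) = 1.2841…
E_cross > 0 ⇒ the goods are substitutes.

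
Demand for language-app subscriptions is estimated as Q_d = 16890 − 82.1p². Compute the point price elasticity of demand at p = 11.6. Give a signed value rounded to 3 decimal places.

-3.782

dQ_d/dp = −2·82.1·p = -1904.72. At p = 11.6, Q_d = 5842.624.
Ed = (dQ_d/dp)·(p/Q_d) = (-1904.72) × (11.6/5842.624) = -3.78164…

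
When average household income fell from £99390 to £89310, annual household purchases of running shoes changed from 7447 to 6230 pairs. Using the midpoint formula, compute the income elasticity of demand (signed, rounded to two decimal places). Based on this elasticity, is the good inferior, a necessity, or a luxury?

%ΔQ = (6230 − 7447)/[( 7447 + 6230)/2] = -1217/6838.5 = -0.177963…
%ΔIncome = (89310 − 99390)/[( 99390 + 89310)/2] = -10080/94350 = -0.106836…
E_income = (-1217/6838.5) / (-10080/94350) = 1.6657…
E_income > 1 ⇒ normal good, luxury.

1.67; luxury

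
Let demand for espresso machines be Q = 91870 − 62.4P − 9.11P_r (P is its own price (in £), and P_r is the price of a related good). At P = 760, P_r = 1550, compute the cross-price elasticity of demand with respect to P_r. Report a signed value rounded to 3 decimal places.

-0.466

At the given values, Q = 91870 − 62.4(760) − 9.11(1550) = 30325.5.
∂Q/∂P_r = -9.11.
E = (-9.11) × (1550/30325.5) = -0.46563…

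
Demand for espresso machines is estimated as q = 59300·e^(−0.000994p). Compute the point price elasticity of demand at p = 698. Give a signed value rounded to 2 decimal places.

-0.69

dq/dp = −0.000994·q = -29.4525. At p = 698, q = 29630.3.
Ed = (dq/dp)·(p/q) = (-29.4525) × (698/29630.3) = -0.6938…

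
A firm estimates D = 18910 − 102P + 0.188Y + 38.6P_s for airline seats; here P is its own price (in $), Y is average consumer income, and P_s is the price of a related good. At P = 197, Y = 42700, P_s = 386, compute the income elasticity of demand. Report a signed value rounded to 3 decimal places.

At the given values, D = 18910 − 102(197) + 0.188(42700) + 38.6(386) = 21743.2.
∂D/∂Y = 0.188.
E = (0.188) × (42700/21743.2) = 0.36920…

0.369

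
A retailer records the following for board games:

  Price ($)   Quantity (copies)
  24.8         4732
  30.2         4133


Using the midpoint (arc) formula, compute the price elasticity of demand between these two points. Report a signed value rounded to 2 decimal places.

-0.69

%ΔQ = (4133 − 4732) / [(4732 + 4133)/2] = -599/4432.5 = -0.135138…
%ΔP = (30.2 − 24.8) / [(24.8 + 30.2)/2] = 5.4/27.5 = 0.196363…
Arc Ed = %ΔQ / %ΔP = (-599/4432.5) / (5.4/27.5) = -0.6882…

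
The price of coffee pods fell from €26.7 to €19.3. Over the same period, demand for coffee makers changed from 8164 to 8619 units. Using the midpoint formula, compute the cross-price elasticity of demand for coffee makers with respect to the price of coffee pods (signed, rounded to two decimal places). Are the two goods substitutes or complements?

-0.17; complements

%ΔQ_{coffee makers} = (8619 − 8164)/avg = 455/8391.5 = 0.054221…
%ΔP_{coffee pods} = (19.3 − 26.7)/avg = -7.4/23 = -0.321739…
E_cross = (455/8391.5) / (-7.4/23) = -0.1685…
E_cross < 0 ⇒ the goods are complements.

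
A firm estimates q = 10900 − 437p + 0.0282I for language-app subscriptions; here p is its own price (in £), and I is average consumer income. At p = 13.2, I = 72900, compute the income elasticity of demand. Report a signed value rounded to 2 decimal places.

At the given values, q = 10900 − 437(13.2) + 0.0282(72900) = 7187.38.
∂q/∂I = 0.0282.
E = (0.0282) × (72900/7187.38) = 0.2860…

0.29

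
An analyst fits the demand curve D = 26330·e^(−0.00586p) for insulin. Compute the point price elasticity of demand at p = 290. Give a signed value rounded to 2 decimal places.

dD/dp = −0.00586·D = -28.2039. At p = 290, D = 4812.94.
Ed = (dD/dp)·(p/D) = (-28.2039) × (290/4812.94) = -1.6994

-1.70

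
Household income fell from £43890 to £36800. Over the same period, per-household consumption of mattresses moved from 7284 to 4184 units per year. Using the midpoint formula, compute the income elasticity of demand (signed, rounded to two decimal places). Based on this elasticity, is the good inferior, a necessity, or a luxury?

%ΔQ = (4184 − 7284)/[( 7284 + 4184)/2] = -3100/5734 = -0.540634…
%ΔIncome = (36800 − 43890)/[( 43890 + 36800)/2] = -7090/40345 = -0.175734…
E_income = (-3100/5734) / (-7090/40345) = 3.0764…
E_income > 1 ⇒ normal good, luxury.

3.08; luxury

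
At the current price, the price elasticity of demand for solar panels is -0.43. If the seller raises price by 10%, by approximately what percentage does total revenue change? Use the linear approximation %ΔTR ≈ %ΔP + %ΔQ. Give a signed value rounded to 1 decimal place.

+5.7%

%ΔQ ≈ Ed × %ΔP = (-0.43) × (+10%) = -4.3000%
%ΔTR ≈ %ΔP + %ΔQ = (+10%) + (-4.3000%) = +5.7000%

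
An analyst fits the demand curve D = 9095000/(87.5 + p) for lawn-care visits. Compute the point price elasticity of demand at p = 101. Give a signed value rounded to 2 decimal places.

-0.54

dD/dp = −9095000/(87.5 + p)² = -255.965. At p = 101, D = 48249.3.
Ed = (dD/dp)·(p/D) = (-255.965) × (101/48249.3) = -0.5358…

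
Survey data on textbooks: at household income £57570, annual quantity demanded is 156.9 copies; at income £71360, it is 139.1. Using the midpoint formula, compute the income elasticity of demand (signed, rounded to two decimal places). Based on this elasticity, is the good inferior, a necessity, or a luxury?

-0.56; inferior

%ΔQ = (139.1 − 156.9)/[( 156.9 + 139.1)/2] = -17.8/148 = -0.120270…
%ΔIncome = (71360 − 57570)/[( 57570 + 71360)/2] = 13790/64465 = 0.213914…
E_income = (-17.8/148) / (13790/64465) = -0.5622…
E_income < 0 ⇒ inferior good.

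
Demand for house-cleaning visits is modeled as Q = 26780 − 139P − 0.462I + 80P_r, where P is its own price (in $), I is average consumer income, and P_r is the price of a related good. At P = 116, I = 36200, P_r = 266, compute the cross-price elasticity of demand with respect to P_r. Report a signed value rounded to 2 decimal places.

1.40

At the given values, Q = 26780 − 139(116) − 0.462(36200) + 80(266) = 15211.6.
∂Q/∂P_r = 80.
E = (80) × (266/15211.6) = 1.3989…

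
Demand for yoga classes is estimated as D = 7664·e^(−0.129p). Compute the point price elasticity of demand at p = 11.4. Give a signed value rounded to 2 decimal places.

dD/dp = −0.129·D = -227.181. At p = 11.4, D = 1761.09.
Ed = (dD/dp)·(p/D) = (-227.181) × (11.4/1761.09) = -1.4706

-1.47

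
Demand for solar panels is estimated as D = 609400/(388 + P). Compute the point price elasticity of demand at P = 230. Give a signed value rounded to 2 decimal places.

dD/dP = −609400/(388 + P)² = -1.59561. At P = 230, D = 986.084.
Ed = (dD/dP)·(P/D) = (-1.59561) × (230/986.084) = -0.3721…

-0.37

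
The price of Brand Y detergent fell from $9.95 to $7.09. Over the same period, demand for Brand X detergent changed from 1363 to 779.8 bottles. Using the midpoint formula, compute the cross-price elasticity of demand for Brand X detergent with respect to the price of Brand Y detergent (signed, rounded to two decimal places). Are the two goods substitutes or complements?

1.62; substitutes

%ΔQ_{Brand X detergent} = (779.8 − 1363)/avg = -583.2/1071.4 = -0.544334…
%ΔP_{Brand Y detergent} = (7.09 − 9.95)/avg = -2.86/8.52 = -0.335680…
E_cross = (-583.2/1071.4) / (-2.86/8.52) = 1.6215…
E_cross > 0 ⇒ the goods are substitutes.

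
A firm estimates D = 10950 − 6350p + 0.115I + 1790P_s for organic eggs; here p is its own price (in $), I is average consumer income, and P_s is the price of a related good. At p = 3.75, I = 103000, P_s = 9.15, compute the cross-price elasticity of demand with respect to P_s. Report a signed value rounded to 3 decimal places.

At the given values, D = 10950 − 6350(3.75) + 0.115(103000) + 1790(9.15) = 15361.
∂D/∂P_s = 1790.
E = (1790) × (9.15/15361) = 1.06623…

1.066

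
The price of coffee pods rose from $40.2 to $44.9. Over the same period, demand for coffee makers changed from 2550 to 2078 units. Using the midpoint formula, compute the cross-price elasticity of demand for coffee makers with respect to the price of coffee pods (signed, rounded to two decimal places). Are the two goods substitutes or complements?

-1.85; complements

%ΔQ_{coffee makers} = (2078 − 2550)/avg = -472/2314 = -0.203975…
%ΔP_{coffee pods} = (44.9 − 40.2)/avg = 4.7/42.55 = 0.110458…
E_cross = (-472/2314) / (4.7/42.55) = -1.8466…
E_cross < 0 ⇒ the goods are complements.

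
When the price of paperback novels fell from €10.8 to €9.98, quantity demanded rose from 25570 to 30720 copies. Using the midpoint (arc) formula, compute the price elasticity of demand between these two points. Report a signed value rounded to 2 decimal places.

-2.32

%ΔQ = (30720 − 25570) / [(25570 + 30720)/2] = 5150/28145 = 0.182980…
%ΔP = (9.98 − 10.8) / [(10.8 + 9.98)/2] = -0.82/10.39 = -0.078922…
Arc Ed = %ΔQ / %ΔP = (5150/28145) / (-0.82/10.39) = -2.3185…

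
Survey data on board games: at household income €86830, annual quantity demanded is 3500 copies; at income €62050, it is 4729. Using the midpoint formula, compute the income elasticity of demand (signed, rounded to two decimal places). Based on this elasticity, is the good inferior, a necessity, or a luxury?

-0.90; inferior

%ΔQ = (4729 − 3500)/[( 3500 + 4729)/2] = 1229/4114.5 = 0.298699…
%ΔIncome = (62050 − 86830)/[( 86830 + 62050)/2] = -24780/74440 = -0.332885…
E_income = (1229/4114.5) / (-24780/74440) = -0.8973…
E_income < 0 ⇒ inferior good.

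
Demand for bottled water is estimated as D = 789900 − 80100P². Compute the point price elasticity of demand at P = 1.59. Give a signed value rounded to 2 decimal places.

-0.69

dD/dP = −2·80100·P = -254718. At P = 1.59, D = 587399.19.
Ed = (dD/dP)·(P/D) = (-254718) × (1.59/587399.19) = -0.6894…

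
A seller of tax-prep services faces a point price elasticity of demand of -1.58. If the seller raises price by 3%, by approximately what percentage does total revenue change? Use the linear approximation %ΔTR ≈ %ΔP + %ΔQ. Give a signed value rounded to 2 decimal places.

%ΔQ ≈ Ed × %ΔP = (-1.58) × (+3%) = -4.7400%
%ΔTR ≈ %ΔP + %ΔQ = (+3%) + (-4.7400%) = -1.7400%

-1.74%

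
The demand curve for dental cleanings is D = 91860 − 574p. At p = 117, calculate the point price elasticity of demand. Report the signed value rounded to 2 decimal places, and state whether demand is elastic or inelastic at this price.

-2.72; elastic

dD/dp = −574. At p = 117, D = 91860 − 574(117) = 24702.
Ed = (dD/dp)·(p/D) = −574 × (117/24702) = -2.7187…
|Ed| = 2.72 > 1, so demand is elastic.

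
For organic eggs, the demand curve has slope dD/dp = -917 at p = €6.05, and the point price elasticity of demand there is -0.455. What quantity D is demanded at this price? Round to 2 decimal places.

12193.08

Ed = (dD/dp)·(p/D) ⇒ D = (dD/dp)·p/Ed = (-917)·6.05/(-0.455) = 12193.0769…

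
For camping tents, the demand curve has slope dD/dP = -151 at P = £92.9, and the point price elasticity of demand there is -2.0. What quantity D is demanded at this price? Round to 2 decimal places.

7013.95

Ed = (dD/dP)·(P/D) ⇒ D = (dD/dP)·P/Ed = (-151)·92.9/(-2.0) = 7013.95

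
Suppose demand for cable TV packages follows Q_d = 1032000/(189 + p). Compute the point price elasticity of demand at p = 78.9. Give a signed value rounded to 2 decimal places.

-0.29

dQ_d/dp = −1032000/(189 + p)² = -14.3792. At p = 78.9, Q_d = 3852.18.
Ed = (dQ_d/dp)·(p/Q_d) = (-14.3792) × (78.9/3852.18) = -0.2945…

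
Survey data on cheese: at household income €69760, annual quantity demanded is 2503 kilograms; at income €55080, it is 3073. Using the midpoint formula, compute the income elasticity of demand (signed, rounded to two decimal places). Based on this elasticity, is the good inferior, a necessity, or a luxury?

-0.87; inferior

%ΔQ = (3073 − 2503)/[( 2503 + 3073)/2] = 570/2788 = 0.204447…
%ΔIncome = (55080 − 69760)/[( 69760 + 55080)/2] = -14680/62420 = -0.235181…
E_income = (570/2788) / (-14680/62420) = -0.8693…
E_income < 0 ⇒ inferior good.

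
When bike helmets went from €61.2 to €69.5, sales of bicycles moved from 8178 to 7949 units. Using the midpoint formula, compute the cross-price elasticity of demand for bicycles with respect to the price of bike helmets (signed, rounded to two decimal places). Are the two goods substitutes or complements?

%ΔQ_{bicycles} = (7949 − 8178)/avg = -229/8063.5 = -0.028399…
%ΔP_{bike helmets} = (69.5 − 61.2)/avg = 8.3/65.35 = 0.127008…
E_cross = (-229/8063.5) / (8.3/65.35) = -0.2236…
E_cross < 0 ⇒ the goods are complements.

-0.22; complements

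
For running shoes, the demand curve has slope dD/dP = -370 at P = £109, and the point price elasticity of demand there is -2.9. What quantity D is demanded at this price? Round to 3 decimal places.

13906.897

Ed = (dD/dP)·(P/D) ⇒ D = (dD/dP)·P/Ed = (-370)·109/(-2.9) = 13906.89655…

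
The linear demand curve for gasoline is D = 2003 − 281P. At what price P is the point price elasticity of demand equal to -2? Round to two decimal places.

4.75

Ed = −281P/(2003 − 281P). Set this equal to -2:
281P = 2·(2003 − 281P) ⇒ 281P(1 + 2) = 2·2003
P = 2·2003 / (281·3) = 4.7520…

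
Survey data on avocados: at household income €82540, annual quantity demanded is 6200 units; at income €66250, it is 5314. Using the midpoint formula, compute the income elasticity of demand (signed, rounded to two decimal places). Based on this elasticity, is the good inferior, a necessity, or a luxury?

0.70; necessity

%ΔQ = (5314 − 6200)/[( 6200 + 5314)/2] = -886/5757 = -0.153899…
%ΔIncome = (66250 − 82540)/[( 82540 + 66250)/2] = -16290/74395 = -0.218966…
E_income = (-886/5757) / (-16290/74395) = 0.7028…
0 < E_income < 1 ⇒ normal good, necessity.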